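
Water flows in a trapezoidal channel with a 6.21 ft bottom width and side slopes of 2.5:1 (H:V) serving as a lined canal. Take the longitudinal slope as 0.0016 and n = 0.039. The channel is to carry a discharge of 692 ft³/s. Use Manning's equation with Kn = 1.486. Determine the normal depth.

y_n = 7.37 ft

Manning's equation rearranged: A R^(2/3) = nQ / (1.486·√S) = 0.039 × 692 / (1.486 × √0.0016) = 454.
Trying y = 9.2 ft: A R^(2/3) = 766.8 — high.
Trying y = 5.32 ft: A R^(2/3) = 214.8 — low.
Trying y = 7.37 ft: A R^(2/3) = 454.1 — close enough.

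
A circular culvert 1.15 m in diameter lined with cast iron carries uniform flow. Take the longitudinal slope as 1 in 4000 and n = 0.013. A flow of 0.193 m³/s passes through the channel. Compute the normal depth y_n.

y_n = 0.47 m

Manning's equation rearranged: A R^(2/3) = nQ / (1·√S) = 0.013 × 0.193 / (√0.00025) = 0.1587.
Trying y = 0.57 m: A R^(2/3) = 0.2229 — high.
Trying y = 0.352 m: A R^(2/3) = 0.09211 — low.
Trying y = 0.47 m: A R^(2/3) = 0.1586 — close enough.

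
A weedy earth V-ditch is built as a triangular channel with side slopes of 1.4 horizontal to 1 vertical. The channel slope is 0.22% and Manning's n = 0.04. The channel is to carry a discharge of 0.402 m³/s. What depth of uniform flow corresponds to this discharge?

y_n = 0.739 m

Manning's equation rearranged: A R^(2/3) = nQ / (1·√S) = 0.04 × 0.402 / (√0.0022) = 0.3428.
Try y = 0.516 m: A R^(2/3) = 0.1317 — too small.
Try y = 0.908 m: A R^(2/3) = 0.5943 — too large.
Try y = 0.739 m: A R^(2/3) = 0.3431 — close enough.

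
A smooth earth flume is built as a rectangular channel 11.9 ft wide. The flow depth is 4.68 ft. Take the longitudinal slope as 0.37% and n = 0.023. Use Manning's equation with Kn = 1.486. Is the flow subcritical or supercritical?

subcritical

Flow area A = b·y = 11.9 × 4.68 = 55.69 ft². Wetted perimeter P = b + 2y = 11.9 + 2×4.68 = 21.26 ft.
Hydraulic radius R = A/P = 55.69/21.26 = 2.62 ft.
V = (1.486/n) R^(2/3) √S = (1.486/0.023) × 2.62^(2/3) × √0.0037 = 7.468 ft/s. Hydraulic depth D_h = A/T = 55.69/11.9 = 4.68 ft.
Froude number Fr = V/√(g·D_h) = 7.468/√(32.2×4.68) = 0.608, which is less than 1, so the flow is subcritical.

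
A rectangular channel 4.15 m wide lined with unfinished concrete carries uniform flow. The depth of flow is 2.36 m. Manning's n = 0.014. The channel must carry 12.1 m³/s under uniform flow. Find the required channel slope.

S = 0.000262

Flow area A = b·y = 4.15 × 2.36 = 9.794 m². Wetted perimeter P = b + 2y = 4.15 + 2×2.36 = 8.87 m.
Hydraulic radius R = A/P = 9.794/8.87 = 1.104 m.
From Manning's equation, S = [nQ / (1 A R^(2/3))]² = [0.014 × 12.1 / (1 × 9.794 × 1.104^(2/3))]² = 0.000262.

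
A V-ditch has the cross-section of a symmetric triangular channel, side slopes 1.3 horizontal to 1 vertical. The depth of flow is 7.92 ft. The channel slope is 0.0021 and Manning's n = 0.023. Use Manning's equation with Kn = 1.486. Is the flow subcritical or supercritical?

For a triangular section with side slope z = 1.3: A = zy² = 1.3×7.92² = 81.54 ft²; P = 2y√(1+z²) = 2×7.92×1.64 = 25.98 ft.
Hydraulic radius R = A/P = 81.54/25.98 = 3.139 ft.
V = (1.486/n) R^(2/3) √S = (1.486/0.023) × 3.139^(2/3) × √0.0021 = 6.347 ft/s. Hydraulic depth D_h = A/T = 81.54/20.59 = 3.96 ft.
Froude number Fr = V/√(g·D_h) = 6.347/√(32.2×3.96) = 0.562, which is less than 1, so the flow is subcritical.

subcritical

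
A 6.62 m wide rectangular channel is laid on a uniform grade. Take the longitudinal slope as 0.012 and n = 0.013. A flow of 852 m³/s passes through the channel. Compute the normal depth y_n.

y_n = 8.55 m

Manning's equation rearranged: A R^(2/3) = nQ / (1·√S) = 0.013 × 852 / (√0.012) = 101.1.
Trying y = 9.27 m: A R^(2/3) = 111.2 — high.
Trying y = 6.57 m: A R^(2/3) = 73.59 — low.
Trying y = 8.55 m: A R^(2/3) = 101.1 — ≈ 101.1.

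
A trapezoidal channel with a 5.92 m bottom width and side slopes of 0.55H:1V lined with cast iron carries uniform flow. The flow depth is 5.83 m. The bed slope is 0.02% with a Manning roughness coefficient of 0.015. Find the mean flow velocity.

V = 1.86 m/s

With bottom width b = 5.92 m and side slope z = 0.55: A = (b + zy)y = (5.92 + 0.55×5.83)×5.83 = 53.21 m²; P = b + 2y√(1+z²) = 5.92 + 2×5.83×1.141 = 19.23 m.
Hydraulic radius R = A/P = 53.21/19.23 = 2.767 m.
From Manning's equation, V = (1/n) R^(2/3) S^(1/2) = (1/0.015) × 2.767^(2/3) × 0.0002^(1/2) = 1.86 m/s.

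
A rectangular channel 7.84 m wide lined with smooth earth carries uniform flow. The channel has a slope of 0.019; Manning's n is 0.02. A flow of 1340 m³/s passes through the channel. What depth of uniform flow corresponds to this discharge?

y_n = 12 m

Manning's equation rearranged: A R^(2/3) = nQ / (1·√S) = 0.02 × 1340 / (√0.019) = 194.4.
At y = 8.34 m: A R^(2/3) = 125.7 — short.
At y = 14.6 m: A R^(2/3) = 242.8 — over.
At y = 12 m: A R^(2/3) = 193.7 — ≈ 194.4.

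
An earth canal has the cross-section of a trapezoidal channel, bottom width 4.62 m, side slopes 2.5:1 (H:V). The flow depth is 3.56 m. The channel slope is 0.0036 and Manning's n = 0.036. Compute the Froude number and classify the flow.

With bottom width b = 4.62 m and side slope z = 2.5: A = (b + zy)y = (4.62 + 2.5×3.56)×3.56 = 48.13 m²; P = b + 2y√(1+z²) = 4.62 + 2×3.56×2.693 = 23.79 m.
Hydraulic radius R = A/P = 48.13/23.79 = 2.023 m.
V = (1/n) R^(2/3) √S = (1/0.036) × 2.023^(2/3) × √0.0036 = 2.666 m/s. Hydraulic depth D_h = A/T = 48.13/22.42 = 2.147 m.
Froude number Fr = V/√(g·D_h) = 2.666/√(9.81×2.147) = 0.581, which is less than 1, so the flow is subcritical.

subcritical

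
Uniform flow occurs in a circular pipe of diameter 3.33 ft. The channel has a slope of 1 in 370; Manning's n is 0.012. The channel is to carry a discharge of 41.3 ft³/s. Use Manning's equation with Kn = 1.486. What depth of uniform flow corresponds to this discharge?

Manning's equation rearranged: A R^(2/3) = nQ / (1.486·√S) = 0.012 × 41.3 / (1.486 × √0.002703) = 6.415.
Trying y = 2.78 ft: A R^(2/3) = 7.83 — high.
Trying y = 1.73 ft: A R^(2/3) = 4.11 — low.
Trying y = 2.32 ft: A R^(2/3) = 6.413 — ≈ 6.415.

y_n = 2.32 ft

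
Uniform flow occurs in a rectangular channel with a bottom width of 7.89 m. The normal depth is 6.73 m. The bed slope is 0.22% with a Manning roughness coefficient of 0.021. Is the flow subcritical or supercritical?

Flow area A = b·y = 7.89 × 6.73 = 53.1 m². Wetted perimeter P = b + 2y = 7.89 + 2×6.73 = 21.35 m.
Hydraulic radius R = A/P = 53.1/21.35 = 2.487 m.
V = (1/n) R^(2/3) √S = (1/0.021) × 2.487^(2/3) × √0.0022 = 4.1 m/s. Hydraulic depth D_h = A/T = 53.1/7.89 = 6.73 m.
Froude number Fr = V/√(g·D_h) = 4.1/√(9.81×6.73) = 0.505, which is less than 1, so the flow is subcritical.

subcritical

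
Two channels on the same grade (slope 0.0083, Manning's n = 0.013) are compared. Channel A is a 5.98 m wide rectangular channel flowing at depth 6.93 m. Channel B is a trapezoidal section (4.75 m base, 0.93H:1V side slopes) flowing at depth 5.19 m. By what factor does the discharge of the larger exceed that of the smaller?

1.4

Channel A: Flow area A = b·y = 5.98 × 6.93 = 41.44 m². Wetted perimeter P = b + 2y = 5.98 + 2×6.93 = 19.84 m. Hydraulic radius R = A/P = 41.44/19.84 = 2.089 m. Q_A = (1/0.013)·41.44·2.089^(2/3)·√0.0083 = 474.6 m³/s.
Channel B: With bottom width b = 4.75 m and side slope z = 0.93: A = (b + zy)y = (4.75 + 0.93×5.19)×5.19 = 49.7 m²; P = b + 2y√(1+z²) = 4.75 + 2×5.19×1.366 = 18.93 m. Hydraulic radius R = A/P = 49.7/18.93 = 2.626 m. Q_B = (1/0.013)·49.7·2.626^(2/3)·√0.0083 = 663 m³/s.
The larger discharge is 663 m³/s and the smaller is 474.6 m³/s; the ratio is 1.4.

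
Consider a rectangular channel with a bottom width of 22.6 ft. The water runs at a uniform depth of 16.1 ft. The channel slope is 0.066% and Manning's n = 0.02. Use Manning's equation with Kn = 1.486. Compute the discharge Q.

Q = 2450 ft³/s

Flow area A = b·y = 22.6 × 16.1 = 363.9 ft². Wetted perimeter P = b + 2y = 22.6 + 2×16.1 = 54.8 ft.
Hydraulic radius R = A/P = 363.9/54.8 = 6.64 ft.
Manning's equation: Q = (1.486/n) A R^(2/3) S^(1/2) = (1.486/0.02) × 363.9 × 6.64^(2/3) × 0.00066^(1/2) = 2450 ft³/s.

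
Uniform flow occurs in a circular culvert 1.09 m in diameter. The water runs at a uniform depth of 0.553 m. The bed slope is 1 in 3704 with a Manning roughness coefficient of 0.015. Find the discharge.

For a circular section of diameter D = 1.09 m at depth y = 0.553 m, the central angle is θ = 2 arccos(1 − 2y/D) = 3.171 rad. Then A = (D²/8)(θ − sin θ) = 0.4753 m² and P = Dθ/2 = 1.728 m.
Hydraulic radius R = A/P = 0.4753/1.728 = 0.275 m.
Manning's equation: Q = (1/n) A R^(2/3) S^(1/2) = (1/0.015) × 0.4753 × 0.275^(2/3) × 0.00027^(1/2) = 0.22 m³/s.

Q = 0.22 m³/s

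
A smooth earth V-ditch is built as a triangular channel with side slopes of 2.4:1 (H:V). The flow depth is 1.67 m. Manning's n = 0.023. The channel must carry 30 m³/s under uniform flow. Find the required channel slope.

For a triangular section with side slope z = 2.4: A = zy² = 2.4×1.67² = 6.693 m²; P = 2y√(1+z²) = 2×1.67×2.6 = 8.684 m.
Hydraulic radius R = A/P = 6.693/8.684 = 0.7708 m.
From Manning's equation, S = [nQ / (1 A R^(2/3))]² = [0.023 × 30 / (1 × 6.693 × 0.7708^(2/3))]² = 0.015.

S = 0.015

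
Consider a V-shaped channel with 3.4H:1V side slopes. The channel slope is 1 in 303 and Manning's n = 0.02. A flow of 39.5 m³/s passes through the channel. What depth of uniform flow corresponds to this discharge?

Manning's equation rearranged: A R^(2/3) = nQ / (1·√S) = 0.02 × 39.5 / (√0.0033) = 13.75.
Try y = 2.41 m: A R^(2/3) = 21.75 — over.
Try y = 1.5 m: A R^(2/3) = 6.143 — short.
Try y = 2.03 m: A R^(2/3) = 13.76 — close enough.

y_n = 2.03 m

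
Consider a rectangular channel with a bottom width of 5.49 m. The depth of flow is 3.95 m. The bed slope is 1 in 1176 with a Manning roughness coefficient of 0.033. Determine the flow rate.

Flow area A = b·y = 5.49 × 3.95 = 21.69 m². Wetted perimeter P = b + 2y = 5.49 + 2×3.95 = 13.39 m.
Hydraulic radius R = A/P = 21.69/13.39 = 1.62 m.
Manning's equation: Q = (1/n) A R^(2/3) S^(1/2) = (1/0.033) × 21.69 × 1.62^(2/3) × 0.0008503^(1/2) = 26.4 m³/s.

Q = 26.4 m³/s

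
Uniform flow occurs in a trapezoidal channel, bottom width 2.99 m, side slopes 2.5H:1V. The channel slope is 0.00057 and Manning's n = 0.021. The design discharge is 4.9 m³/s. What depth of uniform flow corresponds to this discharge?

Manning's equation rearranged: A R^(2/3) = nQ / (1·√S) = 0.021 × 4.9 / (√0.00057) = 4.31.
At y = 1.29 m: A R^(2/3) = 6.948 — too large.
At y = 1.02 m: A R^(2/3) = 4.31 — ≈ 4.31.

y_n = 1.02 m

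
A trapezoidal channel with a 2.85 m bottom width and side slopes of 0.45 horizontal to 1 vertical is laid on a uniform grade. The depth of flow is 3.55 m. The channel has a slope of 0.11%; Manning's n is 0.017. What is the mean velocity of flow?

V = 2.54 m/s

With bottom width b = 2.85 m and side slope z = 0.45: A = (b + zy)y = (2.85 + 0.45×3.55)×3.55 = 15.79 m²; P = b + 2y√(1+z²) = 2.85 + 2×3.55×1.097 = 10.64 m.
Hydraulic radius R = A/P = 15.79/10.64 = 1.484 m.
From Manning's equation, V = (1/n) R^(2/3) S^(1/2) = (1/0.017) × 1.484^(2/3) × 0.0011^(1/2) = 2.54 m/s.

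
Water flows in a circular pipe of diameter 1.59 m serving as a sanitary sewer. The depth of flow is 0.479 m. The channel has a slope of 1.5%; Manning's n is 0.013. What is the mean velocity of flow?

V = 3.96 m/s

For a circular section of diameter D = 1.59 m at depth y = 0.479 m, the central angle is θ = 2 arccos(1 − 2y/D) = 2.324 rad. Then A = (D²/8)(θ − sin θ) = 0.5039 m² and P = Dθ/2 = 1.848 m.
Hydraulic radius R = A/P = 0.5039/1.848 = 0.2727 m.
From Manning's equation, V = (1/n) R^(2/3) S^(1/2) = (1/0.013) × 0.2727^(2/3) × 0.015^(1/2) = 3.96 m/s.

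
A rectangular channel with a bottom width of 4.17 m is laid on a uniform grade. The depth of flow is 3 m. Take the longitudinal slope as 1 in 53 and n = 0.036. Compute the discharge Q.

Q = 54.8 m³/s

Flow area A = b·y = 4.17 × 3 = 12.51 m². Wetted perimeter P = b + 2y = 4.17 + 2×3 = 10.17 m.
Hydraulic radius R = A/P = 12.51/10.17 = 1.23 m.
Manning's equation: Q = (1/n) A R^(2/3) S^(1/2) = (1/0.036) × 12.51 × 1.23^(2/3) × 0.01887^(1/2) = 54.8 m³/s.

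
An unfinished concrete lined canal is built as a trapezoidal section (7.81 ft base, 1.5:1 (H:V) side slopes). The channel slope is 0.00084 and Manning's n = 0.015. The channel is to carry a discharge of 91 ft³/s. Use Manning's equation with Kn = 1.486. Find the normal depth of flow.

y_n = 2.16 ft

Manning's equation rearranged: A R^(2/3) = nQ / (1.486·√S) = 0.015 × 91 / (1.486 × √0.00084) = 31.69.
Try y = 1.77 ft: A R^(2/3) = 22.12 — short.
Try y = 2.51 ft: A R^(2/3) = 41.76 — over.
Try y = 2.16 ft: A R^(2/3) = 31.69 — close enough.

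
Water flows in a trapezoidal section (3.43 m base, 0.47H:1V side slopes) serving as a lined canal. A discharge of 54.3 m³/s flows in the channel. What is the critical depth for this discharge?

At critical depth, Q² T / (g A³) = 1, i.e. A³/T = Q²/g = 54.3²/9.81 = 300.6.
Try y = 2.88 m: A³/T = 426.1 — high.
Try y = 2.3 m: A³/T = 199.7 — low.
Try y = 2.6 m: A³/T = 301.2 — matches.

y_c = 2.6 m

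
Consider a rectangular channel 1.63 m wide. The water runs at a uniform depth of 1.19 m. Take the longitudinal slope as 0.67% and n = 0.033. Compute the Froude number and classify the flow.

Flow area A = b·y = 1.63 × 1.19 = 1.94 m². Wetted perimeter P = b + 2y = 1.63 + 2×1.19 = 4.01 m.
Hydraulic radius R = A/P = 1.94/4.01 = 0.4837 m.
V = (1/n) R^(2/3) √S = (1/0.033) × 0.4837^(2/3) × √0.0067 = 1.528 m/s. Hydraulic depth D_h = A/T = 1.94/1.63 = 1.19 m.
Froude number Fr = V/√(g·D_h) = 1.528/√(9.81×1.19) = 0.447, which is less than 1, so the flow is subcritical.

subcritical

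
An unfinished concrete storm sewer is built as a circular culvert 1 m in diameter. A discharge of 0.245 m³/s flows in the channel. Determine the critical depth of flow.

y_c = 0.276 m

At critical depth, Q² T / (g A³) = 1, i.e. A³/T = Q²/g = 0.245²/9.81 = 0.006119.
Try y = 0.337 m: A³/T = 0.01332 — too large.
Try y = 0.224 m: A³/T = 0.002723 — too small.
Try y = 0.276 m: A³/T = 0.006143 — ≈ 0.006119.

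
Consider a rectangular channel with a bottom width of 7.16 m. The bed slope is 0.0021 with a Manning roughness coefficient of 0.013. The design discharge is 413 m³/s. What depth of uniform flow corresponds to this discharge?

y_n = 8.78 m

Manning's equation rearranged: A R^(2/3) = nQ / (1·√S) = 0.013 × 413 / (√0.0021) = 117.2.
At y = 6.95 m: A R^(2/3) = 88.28 — low.
At y = 11 m: A R^(2/3) = 152.8 — high.
At y = 8.78 m: A R^(2/3) = 117.1 — close enough.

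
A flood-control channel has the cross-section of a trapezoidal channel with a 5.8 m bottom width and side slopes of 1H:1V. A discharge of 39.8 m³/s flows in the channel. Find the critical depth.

At critical depth, Q² T / (g A³) = 1, i.e. A³/T = Q²/g = 39.8²/9.81 = 161.5.
Try y = 1.07 m: A³/T = 50.03 — short.
Try y = 1.86 m: A³/T = 303.8 — over.
Try y = 1.54 m: A³/T = 162.6 — ≈ 161.5.

y_c = 1.54 m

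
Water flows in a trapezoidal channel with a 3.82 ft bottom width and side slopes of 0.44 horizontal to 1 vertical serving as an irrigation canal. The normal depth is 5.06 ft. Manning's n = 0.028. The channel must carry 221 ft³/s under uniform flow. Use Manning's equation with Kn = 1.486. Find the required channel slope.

With bottom width b = 3.82 ft and side slope z = 0.44: A = (b + zy)y = (3.82 + 0.44×5.06)×5.06 = 30.59 ft²; P = b + 2y√(1+z²) = 3.82 + 2×5.06×1.093 = 14.88 ft.
Hydraulic radius R = A/P = 30.59/14.88 = 2.057 ft.
From Manning's equation, S = [nQ / (1.486 A R^(2/3))]² = [0.028 × 221 / (1.486 × 30.59 × 2.057^(2/3))]² = 0.00708.

S = 0.00708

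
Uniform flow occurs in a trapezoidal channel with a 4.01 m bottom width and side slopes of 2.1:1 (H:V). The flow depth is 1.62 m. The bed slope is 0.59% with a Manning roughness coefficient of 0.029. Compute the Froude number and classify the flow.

subcritical

With bottom width b = 4.01 m and side slope z = 2.1: A = (b + zy)y = (4.01 + 2.1×1.62)×1.62 = 12.01 m²; P = b + 2y√(1+z²) = 4.01 + 2×1.62×2.326 = 11.55 m.
Hydraulic radius R = A/P = 12.01/11.55 = 1.04 m.
V = (1/n) R^(2/3) √S = (1/0.029) × 1.04^(2/3) × √0.0059 = 2.719 m/s. Hydraulic depth D_h = A/T = 12.01/10.81 = 1.11 m.
Froude number Fr = V/√(g·D_h) = 2.719/√(9.81×1.11) = 0.824, which is less than 1, so the flow is subcritical.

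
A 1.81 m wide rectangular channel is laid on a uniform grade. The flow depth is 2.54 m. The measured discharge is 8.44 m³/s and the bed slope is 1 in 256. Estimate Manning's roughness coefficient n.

n = 0.026

Flow area A = b·y = 1.81 × 2.54 = 4.597 m². Wetted perimeter P = b + 2y = 1.81 + 2×2.54 = 6.89 m.
Hydraulic radius R = A/P = 4.597/6.89 = 0.6673 m.
Rearranging Manning's equation: n = (1/Q) A R^(2/3) S^(1/2) = (1/8.44) × 4.597 × 0.6673^(2/3) × √0.003906 = 0.026.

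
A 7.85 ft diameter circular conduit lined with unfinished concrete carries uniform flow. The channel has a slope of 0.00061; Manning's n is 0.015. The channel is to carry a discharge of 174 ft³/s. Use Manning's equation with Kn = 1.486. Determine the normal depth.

Manning's equation rearranged: A R^(2/3) = nQ / (1.486·√S) = 0.015 × 174 / (1.486 × √0.00061) = 71.11.
Trying y = 6.57 ft: A R^(2/3) = 77.23 — over.
Trying y = 4.26 ft: A R^(2/3) = 43.48 — short.
Trying y = 6.03 ft: A R^(2/3) = 71.08 — matches.

y_n = 6.03 ft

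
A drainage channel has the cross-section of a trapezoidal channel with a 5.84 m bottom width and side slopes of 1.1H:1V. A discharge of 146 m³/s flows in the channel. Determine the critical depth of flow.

At critical depth, Q² T / (g A³) = 1, i.e. A³/T = Q²/g = 146²/9.81 = 2173.
Trying y = 2.37 m: A³/T = 725.8 — low.
Trying y = 4.01 m: A³/T = 4737 — high.
Trying y = 3.24 m: A³/T = 2181 — close enough.

y_c = 3.24 m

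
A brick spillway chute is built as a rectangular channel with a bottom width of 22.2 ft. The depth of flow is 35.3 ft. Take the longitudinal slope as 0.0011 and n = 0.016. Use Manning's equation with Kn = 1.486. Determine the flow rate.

Flow area A = b·y = 22.2 × 35.3 = 783.7 ft². Wetted perimeter P = b + 2y = 22.2 + 2×35.3 = 92.8 ft.
Hydraulic radius R = A/P = 783.7/92.8 = 8.445 ft.
Manning's equation: Q = (1.486/n) A R^(2/3) S^(1/2) = (1.486/0.016) × 783.7 × 8.445^(2/3) × 0.0011^(1/2) = 10000 ft³/s.

Q = 10000 ft³/s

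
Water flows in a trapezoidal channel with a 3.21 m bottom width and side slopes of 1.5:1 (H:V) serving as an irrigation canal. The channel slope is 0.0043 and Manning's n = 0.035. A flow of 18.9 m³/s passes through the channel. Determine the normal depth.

Manning's equation rearranged: A R^(2/3) = nQ / (1·√S) = 0.035 × 18.9 / (√0.0043) = 10.09.
Try y = 1.92 m: A R^(2/3) = 12.86 — high.
Try y = 1.33 m: A R^(2/3) = 6.283 — low.
Try y = 1.7 m: A R^(2/3) = 10.11 — ≈ 10.09.

y_n = 1.7 m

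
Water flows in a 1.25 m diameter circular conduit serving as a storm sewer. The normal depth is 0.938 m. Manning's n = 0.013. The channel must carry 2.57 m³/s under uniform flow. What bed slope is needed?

For a circular section of diameter D = 1.25 m at depth y = 0.938 m, the central angle is θ = 2 arccos(1 − 2y/D) = 4.191 rad. Then A = (D²/8)(θ − sin θ) = 0.9878 m² and P = Dθ/2 = 2.619 m.
Hydraulic radius R = A/P = 0.9878/2.619 = 0.3771 m.
From Manning's equation, S = [nQ / (1 A R^(2/3))]² = [0.013 × 2.57 / (1 × 0.9878 × 0.3771^(2/3))]² = 0.0042.

S = 0.0042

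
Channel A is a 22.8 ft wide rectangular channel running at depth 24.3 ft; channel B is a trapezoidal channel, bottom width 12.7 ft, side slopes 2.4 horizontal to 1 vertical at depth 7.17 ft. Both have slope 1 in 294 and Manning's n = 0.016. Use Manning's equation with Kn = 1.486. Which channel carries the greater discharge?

channel A

Channel A: Flow area A = b·y = 22.8 × 24.3 = 554 ft². Wetted perimeter P = b + 2y = 22.8 + 2×24.3 = 71.4 ft. Hydraulic radius R = A/P = 554/71.4 = 7.76 ft. Q_A = (1.486/0.016)·554·7.76^(2/3)·√0.003401 = 11760 ft³/s.
Channel B: With bottom width b = 12.7 ft and side slope z = 2.4: A = (b + zy)y = (12.7 + 2.4×7.17)×7.17 = 214.4 ft²; P = b + 2y√(1+z²) = 12.7 + 2×7.17×2.6 = 49.98 ft. Hydraulic radius R = A/P = 214.4/49.98 = 4.29 ft. Q_B = (1.486/0.016)·214.4·4.29^(2/3)·√0.003401 = 3067 ft³/s.
Q_A = 11760 ft³/s vs Q_B = 3067 ft³/s, so channel A carries more.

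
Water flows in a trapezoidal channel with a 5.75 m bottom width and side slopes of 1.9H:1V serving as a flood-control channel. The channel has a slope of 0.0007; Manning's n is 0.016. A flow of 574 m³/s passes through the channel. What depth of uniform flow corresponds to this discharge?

y_n = 7.25 m

Manning's equation rearranged: A R^(2/3) = nQ / (1·√S) = 0.016 × 574 / (√0.0007) = 347.1.
At y = 5.53 m: A R^(2/3) = 189 — too small.
At y = 8.9 m: A R^(2/3) = 556.7 — too large.
At y = 7.25 m: A R^(2/3) = 347 — close enough.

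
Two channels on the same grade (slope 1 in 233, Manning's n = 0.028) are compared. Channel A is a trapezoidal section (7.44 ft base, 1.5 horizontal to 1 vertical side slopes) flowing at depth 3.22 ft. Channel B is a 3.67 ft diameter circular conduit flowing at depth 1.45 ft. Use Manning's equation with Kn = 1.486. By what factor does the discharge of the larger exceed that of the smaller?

19.5

Channel A: With bottom width b = 7.44 ft and side slope z = 1.5: A = (b + zy)y = (7.44 + 1.5×3.22)×3.22 = 39.51 ft²; P = b + 2y√(1+z²) = 7.44 + 2×3.22×1.803 = 19.05 ft. Hydraulic radius R = A/P = 39.51/19.05 = 2.074 ft. Q_A = (1.486/0.028)·39.51·2.074^(2/3)·√0.004292 = 223.4 ft³/s.
Channel B: For a circular section of diameter D = 3.67 ft at depth y = 1.45 ft, the central angle is θ = 2 arccos(1 − 2y/D) = 2.719 rad. Then A = (D²/8)(θ − sin θ) = 3.887 ft² and P = Dθ/2 = 4.989 ft. Hydraulic radius R = A/P = 3.887/4.989 = 0.779 ft. Q_B = (1.486/0.028)·3.887·0.779^(2/3)·√0.004292 = 11.44 ft³/s.
The larger discharge is 223.4 ft³/s and the smaller is 11.44 ft³/s; the ratio is 19.5.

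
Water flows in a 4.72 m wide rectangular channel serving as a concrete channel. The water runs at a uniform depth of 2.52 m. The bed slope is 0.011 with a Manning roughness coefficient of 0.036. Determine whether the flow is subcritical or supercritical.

Flow area A = b·y = 4.72 × 2.52 = 11.89 m². Wetted perimeter P = b + 2y = 4.72 + 2×2.52 = 9.76 m.
Hydraulic radius R = A/P = 11.89/9.76 = 1.219 m.
V = (1/n) R^(2/3) √S = (1/0.036) × 1.219^(2/3) × √0.011 = 3.324 m/s. Hydraulic depth D_h = A/T = 11.89/4.72 = 2.52 m.
Froude number Fr = V/√(g·D_h) = 3.324/√(9.81×2.52) = 0.669, which is less than 1, so the flow is subcritical.

subcritical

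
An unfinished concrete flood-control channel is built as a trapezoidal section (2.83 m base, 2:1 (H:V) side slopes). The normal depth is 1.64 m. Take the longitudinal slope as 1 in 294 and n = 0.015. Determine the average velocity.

V = 3.85 m/s

With bottom width b = 2.83 m and side slope z = 2: A = (b + zy)y = (2.83 + 2×1.64)×1.64 = 10.02 m²; P = b + 2y√(1+z²) = 2.83 + 2×1.64×2.236 = 10.16 m.
Hydraulic radius R = A/P = 10.02/10.16 = 0.9858 m.
From Manning's equation, V = (1/n) R^(2/3) S^(1/2) = (1/0.015) × 0.9858^(2/3) × 0.003401^(1/2) = 3.85 m/s.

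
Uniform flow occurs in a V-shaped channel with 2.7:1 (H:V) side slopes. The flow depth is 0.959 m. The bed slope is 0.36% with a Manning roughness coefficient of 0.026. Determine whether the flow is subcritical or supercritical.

subcritical

For a triangular section with side slope z = 2.7: A = zy² = 2.7×0.959² = 2.483 m²; P = 2y√(1+z²) = 2×0.959×2.879 = 5.522 m.
Hydraulic radius R = A/P = 2.483/5.522 = 0.4497 m.
V = (1/n) R^(2/3) √S = (1/0.026) × 0.4497^(2/3) × √0.0036 = 1.354 m/s. Hydraulic depth D_h = A/T = 2.483/5.179 = 0.4795 m.
Froude number Fr = V/√(g·D_h) = 1.354/√(9.81×0.4795) = 0.625, which is less than 1, so the flow is subcritical.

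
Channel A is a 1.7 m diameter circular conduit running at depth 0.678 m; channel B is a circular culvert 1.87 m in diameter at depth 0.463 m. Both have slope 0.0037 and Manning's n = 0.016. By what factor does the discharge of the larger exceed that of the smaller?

1.93

Channel A: For a circular section of diameter D = 1.7 m at depth y = 0.678 m, the central angle is θ = 2 arccos(1 − 2y/D) = 2.734 rad. Then A = (D²/8)(θ − sin θ) = 0.8445 m² and P = Dθ/2 = 2.324 m. Hydraulic radius R = A/P = 0.8445/2.324 = 0.3634 m. Q_A = (1/0.016)·0.8445·0.3634^(2/3)·√0.0037 = 1.635 m³/s.
Channel B: For a circular section of diameter D = 1.87 m at depth y = 0.463 m, the central angle is θ = 2 arccos(1 − 2y/D) = 2.083 rad. Then A = (D²/8)(θ − sin θ) = 0.5297 m² and P = Dθ/2 = 1.948 m. Hydraulic radius R = A/P = 0.5297/1.948 = 0.2719 m. Q_B = (1/0.016)·0.5297·0.2719^(2/3)·√0.0037 = 0.8452 m³/s.
The larger discharge is 1.635 m³/s and the smaller is 0.8452 m³/s; the ratio is 1.93.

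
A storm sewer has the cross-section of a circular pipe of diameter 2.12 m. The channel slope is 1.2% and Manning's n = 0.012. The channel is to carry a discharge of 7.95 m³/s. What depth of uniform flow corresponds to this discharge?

Manning's equation rearranged: A R^(2/3) = nQ / (1·√S) = 0.012 × 7.95 / (√0.012) = 0.8709.
Try y = 0.65 m: A R^(2/3) = 0.4722 — too small.
Try y = 1.14 m: A R^(2/3) = 1.305 — too large.
Try y = 0.902 m: A R^(2/3) = 0.8713 — close enough.

y_n = 0.902 m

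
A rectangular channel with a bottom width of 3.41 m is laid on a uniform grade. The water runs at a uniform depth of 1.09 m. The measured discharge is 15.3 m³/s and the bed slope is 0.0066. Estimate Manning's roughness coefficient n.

Flow area A = b·y = 3.41 × 1.09 = 3.717 m². Wetted perimeter P = b + 2y = 3.41 + 2×1.09 = 5.59 m.
Hydraulic radius R = A/P = 3.717/5.59 = 0.6649 m.
Rearranging Manning's equation: n = (1/Q) A R^(2/3) S^(1/2) = (1/15.3) × 3.717 × 0.6649^(2/3) × √0.0066 = 0.015.

n = 0.015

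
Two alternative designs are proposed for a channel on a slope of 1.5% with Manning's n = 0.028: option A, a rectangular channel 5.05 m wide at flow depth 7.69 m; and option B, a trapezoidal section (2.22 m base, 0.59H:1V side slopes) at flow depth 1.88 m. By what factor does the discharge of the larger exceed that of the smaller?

Channel A: Flow area A = b·y = 5.05 × 7.69 = 38.83 m². Wetted perimeter P = b + 2y = 5.05 + 2×7.69 = 20.43 m. Hydraulic radius R = A/P = 38.83/20.43 = 1.901 m. Q_A = (1/0.028)·38.83·1.901^(2/3)·√0.015 = 260.7 m³/s.
Channel B: With bottom width b = 2.22 m and side slope z = 0.59: A = (b + zy)y = (2.22 + 0.59×1.88)×1.88 = 6.259 m²; P = b + 2y√(1+z²) = 2.22 + 2×1.88×1.161 = 6.586 m. Hydraulic radius R = A/P = 6.259/6.586 = 0.9504 m. Q_B = (1/0.028)·6.259·0.9504^(2/3)·√0.015 = 26.46 m³/s.
The larger discharge is 260.7 m³/s and the smaller is 26.46 m³/s; the ratio is 9.85.

9.85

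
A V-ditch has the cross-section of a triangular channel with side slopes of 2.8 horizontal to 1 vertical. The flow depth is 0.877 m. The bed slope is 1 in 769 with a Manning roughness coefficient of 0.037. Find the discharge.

Q = 1.16 m³/s

For a triangular section with side slope z = 2.8: A = zy² = 2.8×0.877² = 2.154 m²; P = 2y√(1+z²) = 2×0.877×2.973 = 5.215 m.
Hydraulic radius R = A/P = 2.154/5.215 = 0.413 m.
Manning's equation: Q = (1/n) A R^(2/3) S^(1/2) = (1/0.037) × 2.154 × 0.413^(2/3) × 0.0013^(1/2) = 1.16 m³/s.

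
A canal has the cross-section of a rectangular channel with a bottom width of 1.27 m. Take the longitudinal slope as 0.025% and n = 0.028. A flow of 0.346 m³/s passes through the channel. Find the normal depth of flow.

y_n = 0.925 m

Manning's equation rearranged: A R^(2/3) = nQ / (1·√S) = 0.028 × 0.346 / (√0.00025) = 0.6127.
Try y = 1.11 m: A R^(2/3) = 0.7703 — over.
Try y = 0.736 m: A R^(2/3) = 0.4561 — short.
Try y = 0.925 m: A R^(2/3) = 0.6125 — close enough.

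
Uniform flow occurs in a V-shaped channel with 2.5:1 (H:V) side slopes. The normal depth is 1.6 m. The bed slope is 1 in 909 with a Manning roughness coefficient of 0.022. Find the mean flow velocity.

For a triangular section with side slope z = 2.5: A = zy² = 2.5×1.6² = 6.4 m²; P = 2y√(1+z²) = 2×1.6×2.693 = 8.616 m.
Hydraulic radius R = A/P = 6.4/8.616 = 0.7428 m.
From Manning's equation, V = (1/n) R^(2/3) S^(1/2) = (1/0.022) × 0.7428^(2/3) × 0.0011^(1/2) = 1.24 m/s.

V = 1.24 m/s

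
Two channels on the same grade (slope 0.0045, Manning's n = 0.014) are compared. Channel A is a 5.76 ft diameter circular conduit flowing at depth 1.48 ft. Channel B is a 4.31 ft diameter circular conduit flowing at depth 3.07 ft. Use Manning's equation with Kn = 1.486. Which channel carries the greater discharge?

channel B

Channel A: For a circular section of diameter D = 5.76 ft at depth y = 1.48 ft, the central angle is θ = 2 arccos(1 − 2y/D) = 2.126 rad. Then A = (D²/8)(θ − sin θ) = 5.295 ft² and P = Dθ/2 = 6.124 ft. Hydraulic radius R = A/P = 5.295/6.124 = 0.8646 ft. Q_A = (1.486/0.014)·5.295·0.8646^(2/3)·√0.0045 = 34.22 ft³/s.
Channel B: For a circular section of diameter D = 4.31 ft at depth y = 3.07 ft, the central angle is θ = 2 arccos(1 − 2y/D) = 4.019 rad. Then A = (D²/8)(θ − sin θ) = 11.12 ft² and P = Dθ/2 = 8.66 ft. Hydraulic radius R = A/P = 11.12/8.66 = 1.284 ft. Q_B = (1.486/0.014)·11.12·1.284^(2/3)·√0.0045 = 93.49 ft³/s.
Q_A = 34.22 ft³/s vs Q_B = 93.49 ft³/s, so channel B carries more.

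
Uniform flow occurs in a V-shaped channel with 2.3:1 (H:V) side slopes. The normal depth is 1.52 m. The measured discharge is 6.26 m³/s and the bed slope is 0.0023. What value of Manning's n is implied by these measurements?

n = 0.032

For a triangular section with side slope z = 2.3: A = zy² = 2.3×1.52² = 5.314 m²; P = 2y√(1+z²) = 2×1.52×2.508 = 7.624 m.
Hydraulic radius R = A/P = 5.314/7.624 = 0.697 m.
Rearranging Manning's equation: n = (1/Q) A R^(2/3) S^(1/2) = (1/6.26) × 5.314 × 0.697^(2/3) × √0.0023 = 0.032.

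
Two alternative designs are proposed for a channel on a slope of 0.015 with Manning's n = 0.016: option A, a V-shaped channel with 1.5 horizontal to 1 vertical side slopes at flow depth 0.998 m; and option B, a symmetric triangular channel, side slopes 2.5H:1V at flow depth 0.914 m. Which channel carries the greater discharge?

channel B

Channel A: For a triangular section with side slope z = 1.5: A = zy² = 1.5×0.998² = 1.494 m²; P = 2y√(1+z²) = 2×0.998×1.803 = 3.598 m. Hydraulic radius R = A/P = 1.494/3.598 = 0.4152 m. Q_A = (1/0.016)·1.494·0.4152^(2/3)·√0.015 = 6.365 m³/s.
Channel B: For a triangular section with side slope z = 2.5: A = zy² = 2.5×0.914² = 2.088 m²; P = 2y√(1+z²) = 2×0.914×2.693 = 4.922 m. Hydraulic radius R = A/P = 2.088/4.922 = 0.4243 m. Q_B = (1/0.016)·2.088·0.4243^(2/3)·√0.015 = 9.027 m³/s.
Q_A = 6.365 m³/s vs Q_B = 9.027 m³/s, so channel B carries more.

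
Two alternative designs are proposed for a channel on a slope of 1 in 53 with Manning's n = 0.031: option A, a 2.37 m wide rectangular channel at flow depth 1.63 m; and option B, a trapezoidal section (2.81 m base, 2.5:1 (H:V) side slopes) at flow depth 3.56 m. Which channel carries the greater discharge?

channel B

Channel A: Flow area A = b·y = 2.37 × 1.63 = 3.863 m². Wetted perimeter P = b + 2y = 2.37 + 2×1.63 = 5.63 m. Hydraulic radius R = A/P = 3.863/5.63 = 0.6862 m. Q_A = (1/0.031)·3.863·0.6862^(2/3)·√0.01887 = 13.32 m³/s.
Channel B: With bottom width b = 2.81 m and side slope z = 2.5: A = (b + zy)y = (2.81 + 2.5×3.56)×3.56 = 41.69 m²; P = b + 2y√(1+z²) = 2.81 + 2×3.56×2.693 = 21.98 m. Hydraulic radius R = A/P = 41.69/21.98 = 1.897 m. Q_B = (1/0.031)·41.69·1.897^(2/3)·√0.01887 = 283 m³/s.
Q_A = 13.32 m³/s vs Q_B = 283 m³/s, so channel B carries more.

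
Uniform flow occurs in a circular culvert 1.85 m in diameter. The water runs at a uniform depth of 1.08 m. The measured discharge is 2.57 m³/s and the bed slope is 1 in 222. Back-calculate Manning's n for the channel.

For a circular section of diameter D = 1.85 m at depth y = 1.08 m, the central angle is θ = 2 arccos(1 − 2y/D) = 3.478 rad. Then A = (D²/8)(θ − sin θ) = 1.629 m² and P = Dθ/2 = 3.217 m.
Hydraulic radius R = A/P = 1.629/3.217 = 0.5064 m.
Rearranging Manning's equation: n = (1/Q) A R^(2/3) S^(1/2) = (1/2.57) × 1.629 × 0.5064^(2/3) × √0.004505 = 0.027.

n = 0.027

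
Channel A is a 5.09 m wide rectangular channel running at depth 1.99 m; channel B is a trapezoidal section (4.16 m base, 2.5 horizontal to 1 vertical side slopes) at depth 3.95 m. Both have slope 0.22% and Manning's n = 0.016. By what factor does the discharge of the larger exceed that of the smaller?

8.55

Channel A: Flow area A = b·y = 5.09 × 1.99 = 10.13 m². Wetted perimeter P = b + 2y = 5.09 + 2×1.99 = 9.07 m. Hydraulic radius R = A/P = 10.13/9.07 = 1.117 m. Q_A = (1/0.016)·10.13·1.117^(2/3)·√0.0022 = 31.96 m³/s.
Channel B: With bottom width b = 4.16 m and side slope z = 2.5: A = (b + zy)y = (4.16 + 2.5×3.95)×3.95 = 55.44 m²; P = b + 2y√(1+z²) = 4.16 + 2×3.95×2.693 = 25.43 m. Hydraulic radius R = A/P = 55.44/25.43 = 2.18 m. Q_B = (1/0.016)·55.44·2.18^(2/3)·√0.0022 = 273.2 m³/s.
The larger discharge is 273.2 m³/s and the smaller is 31.96 m³/s; the ratio is 8.55.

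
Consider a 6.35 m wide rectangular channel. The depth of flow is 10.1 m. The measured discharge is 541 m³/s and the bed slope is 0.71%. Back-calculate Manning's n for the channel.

Flow area A = b·y = 6.35 × 10.1 = 64.13 m². Wetted perimeter P = b + 2y = 6.35 + 2×10.1 = 26.55 m.
Hydraulic radius R = A/P = 64.13/26.55 = 2.416 m.
Rearranging Manning's equation: n = (1/Q) A R^(2/3) S^(1/2) = (1/541) × 64.13 × 2.416^(2/3) × √0.0071 = 0.018.

n = 0.018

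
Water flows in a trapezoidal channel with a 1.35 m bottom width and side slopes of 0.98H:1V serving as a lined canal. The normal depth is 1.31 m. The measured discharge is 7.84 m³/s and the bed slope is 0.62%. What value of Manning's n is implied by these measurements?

n = 0.027

With bottom width b = 1.35 m and side slope z = 0.98: A = (b + zy)y = (1.35 + 0.98×1.31)×1.31 = 3.45 m²; P = b + 2y√(1+z²) = 1.35 + 2×1.31×1.4 = 5.018 m.
Hydraulic radius R = A/P = 3.45/5.018 = 0.6875 m.
Rearranging Manning's equation: n = (1/Q) A R^(2/3) S^(1/2) = (1/7.84) × 3.45 × 0.6875^(2/3) × √0.0062 = 0.027.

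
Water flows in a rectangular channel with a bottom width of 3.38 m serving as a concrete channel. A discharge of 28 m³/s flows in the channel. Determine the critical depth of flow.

For a rectangular channel, critical depth y_c = (q²/g)^(1/3) where q = Q/b = 28/3.38 = 8.284 m²/s.
So y_c = (8.284²/9.81)^(1/3) = 1.91 m.

y_c = 1.91 m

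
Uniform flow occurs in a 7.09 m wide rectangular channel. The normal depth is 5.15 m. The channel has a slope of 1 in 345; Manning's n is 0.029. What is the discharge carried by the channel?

Q = 111 m³/s

Flow area A = b·y = 7.09 × 5.15 = 36.51 m². Wetted perimeter P = b + 2y = 7.09 + 2×5.15 = 17.39 m.
Hydraulic radius R = A/P = 36.51/17.39 = 2.1 m.
Manning's equation: Q = (1/n) A R^(2/3) S^(1/2) = (1/0.029) × 36.51 × 2.1^(2/3) × 0.002899^(1/2) = 111 m³/s.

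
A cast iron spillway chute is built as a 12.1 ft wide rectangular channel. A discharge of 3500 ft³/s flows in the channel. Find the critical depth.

y_c = 13.7 ft

For a rectangular channel, critical depth y_c = (q²/g)^(1/3) where q = Q/b = 3500/12.1 = 289.3 ft²/s.
So y_c = (289.3²/32.2)^(1/3) = 13.7 ft.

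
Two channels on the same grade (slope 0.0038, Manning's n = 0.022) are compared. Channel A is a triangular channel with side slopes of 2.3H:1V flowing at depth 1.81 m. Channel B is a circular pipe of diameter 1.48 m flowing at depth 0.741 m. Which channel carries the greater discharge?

Channel A: For a triangular section with side slope z = 2.3: A = zy² = 2.3×1.81² = 7.535 m²; P = 2y√(1+z²) = 2×1.81×2.508 = 9.079 m. Hydraulic radius R = A/P = 7.535/9.079 = 0.8299 m. Q_A = (1/0.022)·7.535·0.8299^(2/3)·√0.0038 = 18.65 m³/s.
Channel B: For a circular section of diameter D = 1.48 m at depth y = 0.741 m, the central angle is θ = 2 arccos(1 − 2y/D) = 3.144 rad. Then A = (D²/8)(θ − sin θ) = 0.8616 m² and P = Dθ/2 = 2.327 m. Hydraulic radius R = A/P = 0.8616/2.327 = 0.3703 m. Q_B = (1/0.022)·0.8616·0.3703^(2/3)·√0.0038 = 1.245 m³/s.
Q_A = 18.65 m³/s vs Q_B = 1.245 m³/s, so channel A carries more.

channel A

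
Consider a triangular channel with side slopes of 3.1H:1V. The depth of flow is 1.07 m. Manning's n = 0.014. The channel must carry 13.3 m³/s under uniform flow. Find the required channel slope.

For a triangular section with side slope z = 3.1: A = zy² = 3.1×1.07² = 3.549 m²; P = 2y√(1+z²) = 2×1.07×3.257 = 6.971 m.
Hydraulic radius R = A/P = 3.549/6.971 = 0.5092 m.
From Manning's equation, S = [nQ / (1 A R^(2/3))]² = [0.014 × 13.3 / (1 × 3.549 × 0.5092^(2/3))]² = 0.00677.

S = 0.00677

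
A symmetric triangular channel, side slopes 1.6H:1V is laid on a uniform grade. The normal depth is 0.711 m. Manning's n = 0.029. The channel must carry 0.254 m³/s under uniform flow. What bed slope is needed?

For a triangular section with side slope z = 1.6: A = zy² = 1.6×0.711² = 0.8088 m²; P = 2y√(1+z²) = 2×0.711×1.887 = 2.683 m.
Hydraulic radius R = A/P = 0.8088/2.683 = 0.3015 m.
From Manning's equation, S = [nQ / (1 A R^(2/3))]² = [0.029 × 0.254 / (1 × 0.8088 × 0.3015^(2/3))]² = 0.00041.

S = 0.00041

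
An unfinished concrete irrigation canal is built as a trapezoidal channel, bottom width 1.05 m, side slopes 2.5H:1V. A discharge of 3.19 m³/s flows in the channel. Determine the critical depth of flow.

y_c = 0.624 m

At critical depth, Q² T / (g A³) = 1, i.e. A³/T = Q²/g = 3.19²/9.81 = 1.037.
Try y = 0.542 m: A³/T = 0.5891 — low.
Try y = 0.754 m: A³/T = 2.248 — high.
Try y = 0.624 m: A³/T = 1.036 — ≈ 1.037.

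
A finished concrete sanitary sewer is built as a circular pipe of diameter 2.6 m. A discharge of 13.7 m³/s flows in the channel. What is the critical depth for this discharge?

At critical depth, Q² T / (g A³) = 1, i.e. A³/T = Q²/g = 13.7²/9.81 = 19.13.
At y = 2.02 m: A³/T = 40.05 — over.
At y = 1.25 m: A³/T = 6.194 — short.
At y = 1.68 m: A³/T = 19.21 — ≈ 19.13.

y_c = 1.68 m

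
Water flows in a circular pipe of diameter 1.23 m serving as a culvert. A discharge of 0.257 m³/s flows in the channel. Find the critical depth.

y_c = 0.267 m

At critical depth, Q² T / (g A³) = 1, i.e. A³/T = Q²/g = 0.257²/9.81 = 0.006733.
At y = 0.192 m: A³/T = 0.001859 — low.
At y = 0.267 m: A³/T = 0.006781 — close enough.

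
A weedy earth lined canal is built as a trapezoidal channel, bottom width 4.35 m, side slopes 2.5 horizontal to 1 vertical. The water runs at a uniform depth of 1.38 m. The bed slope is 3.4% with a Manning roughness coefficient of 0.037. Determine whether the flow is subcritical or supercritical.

With bottom width b = 4.35 m and side slope z = 2.5: A = (b + zy)y = (4.35 + 2.5×1.38)×1.38 = 10.76 m²; P = b + 2y√(1+z²) = 4.35 + 2×1.38×2.693 = 11.78 m.
Hydraulic radius R = A/P = 10.76/11.78 = 0.9136 m.
V = (1/n) R^(2/3) √S = (1/0.037) × 0.9136^(2/3) × √0.034 = 4.692 m/s. Hydraulic depth D_h = A/T = 10.76/11.25 = 0.9568 m.
Froude number Fr = V/√(g·D_h) = 4.692/√(9.81×0.9568) = 1.53, which is greater than 1, so the flow is supercritical.

supercritical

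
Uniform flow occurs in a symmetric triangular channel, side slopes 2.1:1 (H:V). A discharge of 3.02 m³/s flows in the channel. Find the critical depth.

At critical depth, Q² T / (g A³) = 1, i.e. A³/T = Q²/g = 3.02²/9.81 = 0.9297.
Trying y = 0.94 m: A³/T = 1.618 — too large.
Trying y = 0.737 m: A³/T = 0.4795 — too small.
Trying y = 0.841 m: A³/T = 0.9277 — close enough.

y_c = 0.841 m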